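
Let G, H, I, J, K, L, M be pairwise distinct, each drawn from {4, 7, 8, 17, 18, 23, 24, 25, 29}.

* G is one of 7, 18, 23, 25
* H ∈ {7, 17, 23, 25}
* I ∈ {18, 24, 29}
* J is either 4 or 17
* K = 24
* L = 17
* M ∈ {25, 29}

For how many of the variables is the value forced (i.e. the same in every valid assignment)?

3

K must be 24 (only option left). Remove 24 from I.
L must be 17 (only option left). Remove 17 from H, J.
J's domain is down to {4}, so J = 4.
Determined: J=4, K=24, L=17. The other variables each still have more than one consistent value. That makes 3.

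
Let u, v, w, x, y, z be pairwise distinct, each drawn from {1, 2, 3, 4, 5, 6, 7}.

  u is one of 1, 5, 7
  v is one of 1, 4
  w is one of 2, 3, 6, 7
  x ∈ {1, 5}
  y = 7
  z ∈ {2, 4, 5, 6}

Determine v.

4

y has just one choice, so y = 7. Strike 7 from u, w.
u and x between them cover only {1, 5} — a naked pair. Remove those values from v, z.
So v = 4.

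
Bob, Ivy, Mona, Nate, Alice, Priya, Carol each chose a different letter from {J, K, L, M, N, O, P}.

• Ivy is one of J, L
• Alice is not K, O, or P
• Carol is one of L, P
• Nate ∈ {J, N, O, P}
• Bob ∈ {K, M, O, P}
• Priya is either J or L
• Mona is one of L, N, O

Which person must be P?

The 7 variables together cover exactly {J, K, L, M, N, O, P} — 7 values for 7 variables — and K appears only in Bob's list, so Bob = K.
Among the 6 still-open variables, M fits only Alice (and all 6 values in {J, L, M, N, O, P} must be used), so Alice = M.
Ivy and Priya between them cover only {J, L} — a naked pair. Remove those values from Mona, Nate, Carol.
So P goes to Carol.

Carol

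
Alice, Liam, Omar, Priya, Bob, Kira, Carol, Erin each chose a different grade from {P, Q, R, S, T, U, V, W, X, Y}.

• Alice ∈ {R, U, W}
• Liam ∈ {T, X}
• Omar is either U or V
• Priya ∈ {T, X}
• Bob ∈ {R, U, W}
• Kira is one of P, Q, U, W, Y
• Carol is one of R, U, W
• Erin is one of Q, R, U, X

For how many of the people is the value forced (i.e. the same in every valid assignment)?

Liam and Priya between them cover only {T, X} — a naked pair. Remove those values from Erin.
Alice, Bob, Carol share exactly the 3 values {R, U, W}; by pigeonhole those values go to them, so strike R, U, W from Omar, Kira, Erin.
Omar must be V (only option left).
Erin must be Q (only option left). So Kira can't be Q.
Determined: Omar=V, Erin=Q. The other people each still have more than one consistent value. That makes 2.

2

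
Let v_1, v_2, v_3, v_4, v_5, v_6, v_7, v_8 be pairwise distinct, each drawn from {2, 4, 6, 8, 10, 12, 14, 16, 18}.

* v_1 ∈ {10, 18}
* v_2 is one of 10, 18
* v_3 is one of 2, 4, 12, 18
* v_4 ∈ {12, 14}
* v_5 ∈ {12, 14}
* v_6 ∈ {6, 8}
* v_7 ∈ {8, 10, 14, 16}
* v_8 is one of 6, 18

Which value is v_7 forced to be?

v_1 and v_2 between them cover only {10, 18} — a naked pair. Remove those values from v_3, v_7, v_8.
v_8 has just one choice, so v_8 = 6. Eliminate 6 elsewhere: v_6.
v_6 has just one choice, so v_6 = 8. Strike 8 from v_7.
v_4 and v_5 share exactly the 2 values {12, 14}; by pigeonhole those values go to them, so strike 12, 14 from v_3, v_7.
So v_7 = 16.

16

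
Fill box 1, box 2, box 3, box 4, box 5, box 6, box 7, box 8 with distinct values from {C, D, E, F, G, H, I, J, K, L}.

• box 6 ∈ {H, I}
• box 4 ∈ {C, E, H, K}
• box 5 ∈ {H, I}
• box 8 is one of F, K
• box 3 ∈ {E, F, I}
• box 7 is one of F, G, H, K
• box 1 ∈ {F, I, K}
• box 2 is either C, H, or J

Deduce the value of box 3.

E

Among the 8 variables, G fits only box 7 (and all 8 values in {C, E, F, G, H, I, J, K} must be used), so box 7 = G.
The 7 still-open variables draw from only 7 values {C, E, F, H, I, J, K}, so each is used; only box 2 can be J, hence box 2 = J.
The 6 still-open variables together cover exactly {C, E, F, H, I, K} — 6 values for 6 variables — and C appears only in box 4's list, so box 4 = C.
Among the 5 still-open variables, E fits only box 3 (and all 5 values in {E, F, H, I, K} must be used), so box 3 = E.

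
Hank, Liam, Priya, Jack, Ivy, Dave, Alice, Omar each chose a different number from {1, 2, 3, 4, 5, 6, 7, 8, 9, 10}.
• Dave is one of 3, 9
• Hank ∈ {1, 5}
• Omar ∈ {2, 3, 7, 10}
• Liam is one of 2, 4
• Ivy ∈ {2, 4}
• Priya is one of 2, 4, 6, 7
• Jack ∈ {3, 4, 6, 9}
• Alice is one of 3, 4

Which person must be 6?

Jack

The 2 variables Liam and Ivy are confined to {2, 4}, which locks those values in; drop them from Priya, Jack, Alice, Omar.
That leaves Alice = 3. So Jack, Dave, Omar can't be 3.
Dave's domain is down to {9}, so Dave = 9. So Jack can't be 9.
So 6 goes to Jack.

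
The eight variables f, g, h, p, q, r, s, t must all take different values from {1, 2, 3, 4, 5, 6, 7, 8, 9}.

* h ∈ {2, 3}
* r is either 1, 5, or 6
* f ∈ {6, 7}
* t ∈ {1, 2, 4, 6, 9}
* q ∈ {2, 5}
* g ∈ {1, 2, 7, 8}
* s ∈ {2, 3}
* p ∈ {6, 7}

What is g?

f and p share exactly the 2 values {6, 7}; by pigeonhole those values go to them, so strike 6, 7 from g, r, t.
The 2 variables h and s are confined to {2, 3}, which locks those values in; drop them from g, q, t.
That leaves q = 5. So r can't be 5.
r's domain is down to {1}, so r = 1. So g, t can't be 1.
So g = 8.

8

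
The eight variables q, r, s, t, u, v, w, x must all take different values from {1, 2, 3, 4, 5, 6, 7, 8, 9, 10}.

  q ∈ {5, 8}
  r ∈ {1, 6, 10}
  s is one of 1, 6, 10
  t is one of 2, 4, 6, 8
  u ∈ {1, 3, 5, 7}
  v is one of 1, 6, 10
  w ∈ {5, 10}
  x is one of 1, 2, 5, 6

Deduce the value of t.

The 3 variables r, s, v are confined to {1, 6, 10}, which locks those values in; drop them from t, u, w, x.
w's domain is down to {5}, so w = 5. So q, u, x can't be 5.
x must be 2 (only option left). So t can't be 2.
q must be 8 (only option left). Eliminate 8 elsewhere: t.
So t = 4.

4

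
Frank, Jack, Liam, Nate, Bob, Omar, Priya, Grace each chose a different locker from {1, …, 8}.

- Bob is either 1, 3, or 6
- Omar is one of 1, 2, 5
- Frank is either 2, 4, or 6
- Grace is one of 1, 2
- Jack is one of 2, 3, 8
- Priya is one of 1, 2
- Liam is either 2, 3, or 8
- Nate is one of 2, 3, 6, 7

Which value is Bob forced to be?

The 8 variables draw from only 8 values {1, 2, 3, 4, 5, 6, 7, 8}, so each is used; only Frank can be 4, hence Frank = 4.
Among the 7 still-open variables, 5 fits only Omar (and all 7 values in {1, 2, 3, 5, 6, 7, 8} must be used), so Omar = 5.
The 6 still-open variables together cover exactly {1, 2, 3, 6, 7, 8} — 6 values for 6 variables — and 7 appears only in Nate's list, so Nate = 7.
The 5 still-open variables draw from only 5 values {1, 2, 3, 6, 8}, so each is used; only Bob can be 6, hence Bob = 6.

6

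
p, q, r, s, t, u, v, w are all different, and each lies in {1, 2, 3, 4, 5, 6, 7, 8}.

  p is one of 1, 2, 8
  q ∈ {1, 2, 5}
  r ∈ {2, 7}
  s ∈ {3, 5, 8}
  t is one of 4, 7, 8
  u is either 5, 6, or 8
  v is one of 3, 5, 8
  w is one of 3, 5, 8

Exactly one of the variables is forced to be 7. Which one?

r

The 8 variables together cover exactly {1, 2, 3, 4, 5, 6, 7, 8} — 8 values for 8 variables — and 4 appears only in t's list, so t = 4.
Among the 7 still-open variables, 6 fits only u (and all 7 values in {1, 2, 3, 5, 6, 7, 8} must be used), so u = 6.
Among the 6 still-open variables, 7 fits only r (and all 6 values in {1, 2, 3, 5, 7, 8} must be used), so r = 7.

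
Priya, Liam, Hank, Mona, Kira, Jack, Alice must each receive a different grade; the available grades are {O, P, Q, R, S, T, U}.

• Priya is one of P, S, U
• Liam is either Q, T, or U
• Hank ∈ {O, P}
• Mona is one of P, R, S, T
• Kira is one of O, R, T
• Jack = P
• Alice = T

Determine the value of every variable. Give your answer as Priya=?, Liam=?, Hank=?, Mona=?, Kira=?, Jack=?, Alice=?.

Jack must be P (only option left). So Priya, Hank, Mona can't be P.
Alice has just one choice, so Alice = T. Remove T from Liam, Mona, Kira.
Hank has just one choice, so Hank = O. Remove O from Kira.
Kira must be R (only option left). Remove R from Mona.
Mona's domain is down to {S}, so Mona = S. Strike S from Priya.
Priya has just one choice, so Priya = U. So Liam can't be U.
That leaves Liam = Q.

Priya=U, Liam=Q, Hank=O, Mona=S, Kira=R, Jack=P, Alice=T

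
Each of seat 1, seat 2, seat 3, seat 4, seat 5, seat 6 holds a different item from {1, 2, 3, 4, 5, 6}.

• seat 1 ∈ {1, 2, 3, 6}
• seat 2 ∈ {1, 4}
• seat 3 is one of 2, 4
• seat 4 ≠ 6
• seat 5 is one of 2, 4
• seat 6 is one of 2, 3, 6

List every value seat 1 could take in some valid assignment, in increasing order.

3, 6

The 6 variables together cover exactly {1, 2, 3, 4, 5, 6} — 6 values for 6 variables — and 5 appears only in seat 4's list, so seat 4 = 5.
seat 3 and seat 5 share exactly the 2 values {2, 4}; by pigeonhole those values go to them, so strike 2, 4 from seat 1, seat 2, seat 6.
seat 2 has just one choice, so seat 2 = 1. Strike 1 from seat 1.
No further eliminations apply; seat 1 can still be any of 3, 6.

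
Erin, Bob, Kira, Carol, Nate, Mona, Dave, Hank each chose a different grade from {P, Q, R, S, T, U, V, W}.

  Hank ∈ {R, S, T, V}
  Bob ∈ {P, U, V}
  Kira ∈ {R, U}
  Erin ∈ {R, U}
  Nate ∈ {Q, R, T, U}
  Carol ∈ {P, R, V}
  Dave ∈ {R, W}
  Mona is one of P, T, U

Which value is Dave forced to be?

The 8 variables together cover exactly {P, Q, R, S, T, U, V, W} — 8 values for 8 variables — and Q appears only in Nate's list, so Nate = Q.
Among the 7 still-open variables, S fits only Hank (and all 7 values in {P, R, S, T, U, V, W} must be used), so Hank = S.
The 6 still-open variables draw from only 6 values {P, R, T, U, V, W}, so each is used; only Mona can be T, hence Mona = T.
The 5 still-open variables together cover exactly {P, R, U, V, W} — 5 values for 5 variables — and W appears only in Dave's list, so Dave = W.

W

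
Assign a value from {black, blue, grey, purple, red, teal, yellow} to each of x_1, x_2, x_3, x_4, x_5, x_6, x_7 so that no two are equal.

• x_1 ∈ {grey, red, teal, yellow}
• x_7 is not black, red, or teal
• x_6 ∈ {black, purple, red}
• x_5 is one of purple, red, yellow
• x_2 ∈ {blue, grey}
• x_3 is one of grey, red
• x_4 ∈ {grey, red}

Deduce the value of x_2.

blue

Among the 7 variables, black fits only x_6 (and all 7 values in {black, blue, grey, purple, red, teal, yellow} must be used), so x_6 = black.
The 6 still-open variables together cover exactly {blue, grey, purple, red, teal, yellow} — 6 values for 6 variables — and teal appears only in x_1's list, so x_1 = teal.
x_3 and x_4 share exactly the 2 values {grey, red}; by pigeonhole those values go to them, so strike grey, red from x_2, x_5, x_7.
So x_2 = blue.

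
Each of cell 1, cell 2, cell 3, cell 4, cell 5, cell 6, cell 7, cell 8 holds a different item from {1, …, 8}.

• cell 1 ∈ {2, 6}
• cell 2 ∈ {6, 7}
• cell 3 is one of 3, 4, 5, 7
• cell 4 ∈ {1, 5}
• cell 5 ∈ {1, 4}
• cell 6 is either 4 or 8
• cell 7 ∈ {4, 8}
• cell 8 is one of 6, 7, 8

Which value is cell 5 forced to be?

1

Among the 8 variables, 2 fits only cell 1 (and all 8 values in {1, 2, 3, 4, 5, 6, 7, 8} must be used), so cell 1 = 2.
The 7 still-open variables draw from only 7 values {1, 3, 4, 5, 6, 7, 8}, so each is used; only cell 3 can be 3, hence cell 3 = 3.
The 6 still-open variables together cover exactly {1, 4, 5, 6, 7, 8} — 6 values for 6 variables — and 5 appears only in cell 4's list, so cell 4 = 5.
The 5 still-open variables draw from only 5 values {1, 4, 6, 7, 8}, so each is used; only cell 5 can be 1, hence cell 5 = 1.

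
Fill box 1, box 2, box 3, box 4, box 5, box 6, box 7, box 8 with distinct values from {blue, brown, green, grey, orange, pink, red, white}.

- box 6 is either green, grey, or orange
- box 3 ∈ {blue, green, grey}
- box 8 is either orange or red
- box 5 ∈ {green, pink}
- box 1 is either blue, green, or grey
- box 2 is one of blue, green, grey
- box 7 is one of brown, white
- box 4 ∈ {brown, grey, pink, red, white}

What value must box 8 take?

box 1, box 2, box 3 between them cover only {blue, green, grey} — a naked triple. Remove those values from box 4, box 5, box 6.
That leaves box 5 = pink. Remove pink from box 4.
box 6 must be orange (only option left). So box 8 can't be orange.
So box 8 = red.

red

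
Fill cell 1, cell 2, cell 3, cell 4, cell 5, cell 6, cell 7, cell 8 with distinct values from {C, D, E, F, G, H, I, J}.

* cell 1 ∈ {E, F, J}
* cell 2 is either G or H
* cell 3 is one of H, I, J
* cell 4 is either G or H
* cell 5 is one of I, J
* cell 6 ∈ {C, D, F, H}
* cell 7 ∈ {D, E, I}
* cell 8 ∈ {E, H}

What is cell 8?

The 8 variables draw from only 8 values {C, D, E, F, G, H, I, J}, so each is used; only cell 6 can be C, hence cell 6 = C.
The 7 still-open variables together cover exactly {D, E, F, G, H, I, J} — 7 values for 7 variables — and D appears only in cell 7's list, so cell 7 = D.
Among the 6 still-open variables, F fits only cell 1 (and all 6 values in {E, F, G, H, I, J} must be used), so cell 1 = F.
Among the 5 still-open variables, E fits only cell 8 (and all 5 values in {E, G, H, I, J} must be used), so cell 8 = E.

E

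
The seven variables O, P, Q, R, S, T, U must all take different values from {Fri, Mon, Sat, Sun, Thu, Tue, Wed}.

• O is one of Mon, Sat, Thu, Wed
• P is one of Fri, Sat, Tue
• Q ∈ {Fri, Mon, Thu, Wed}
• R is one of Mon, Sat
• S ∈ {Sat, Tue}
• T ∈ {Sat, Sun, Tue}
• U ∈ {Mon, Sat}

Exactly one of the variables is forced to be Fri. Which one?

Among the 7 variables, Sun fits only T (and all 7 values in {Fri, Mon, Sat, Sun, Thu, Tue, Wed} must be used), so T = Sun.
R and U share exactly the 2 values {Mon, Sat}; by pigeonhole those values go to them, so strike Mon, Sat from O, P, Q, S.
S must be Tue (only option left). Eliminate Tue elsewhere: P.
So Fri goes to P.

P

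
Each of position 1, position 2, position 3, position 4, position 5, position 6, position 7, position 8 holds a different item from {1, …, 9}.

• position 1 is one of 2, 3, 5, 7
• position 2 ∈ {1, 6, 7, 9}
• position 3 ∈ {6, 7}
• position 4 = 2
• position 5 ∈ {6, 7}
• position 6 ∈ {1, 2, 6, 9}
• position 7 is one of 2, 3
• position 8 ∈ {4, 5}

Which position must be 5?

position 1

position 4 must be 2 (only option left). Eliminate 2 elsewhere: position 1, position 6, position 7.
position 7 must be 3 (only option left). Strike 3 from position 1.
Among the 6 still-open variables, 4 fits only position 8 (and all 6 values in {1, 4, 5, 6, 7, 9} must be used), so position 8 = 4.
The 5 still-open variables together cover exactly {1, 5, 6, 7, 9} — 5 values for 5 variables — and 5 appears only in position 1's list, so position 1 = 5.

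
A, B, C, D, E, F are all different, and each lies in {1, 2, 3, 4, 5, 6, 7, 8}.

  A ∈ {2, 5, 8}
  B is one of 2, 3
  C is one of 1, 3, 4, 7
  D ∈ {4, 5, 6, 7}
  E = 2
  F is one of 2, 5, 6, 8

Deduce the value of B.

E has just one choice, so E = 2. So A, B, F can't be 2.
So B = 3.

3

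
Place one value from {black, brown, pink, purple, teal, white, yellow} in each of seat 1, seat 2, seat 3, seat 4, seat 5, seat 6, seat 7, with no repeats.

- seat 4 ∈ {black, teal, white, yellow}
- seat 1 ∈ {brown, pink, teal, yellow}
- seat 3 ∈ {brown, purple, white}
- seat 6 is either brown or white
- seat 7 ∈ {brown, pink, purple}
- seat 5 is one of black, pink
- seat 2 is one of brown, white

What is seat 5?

The 2 variables seat 2 and seat 6 are confined to {brown, white}, which locks those values in; drop them from seat 1, seat 3, seat 4, seat 7.
seat 3 must be purple (only option left). Eliminate purple elsewhere: seat 7.
seat 7's domain is down to {pink}, so seat 7 = pink. Remove pink from seat 1, seat 5.
So seat 5 = black.

black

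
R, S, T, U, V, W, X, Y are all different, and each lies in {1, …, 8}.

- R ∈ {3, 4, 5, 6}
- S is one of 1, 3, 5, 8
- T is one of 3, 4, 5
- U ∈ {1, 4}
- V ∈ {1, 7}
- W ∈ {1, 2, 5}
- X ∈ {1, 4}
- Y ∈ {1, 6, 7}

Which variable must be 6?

Y

The 8 variables together cover exactly {1, 2, 3, 4, 5, 6, 7, 8} — 8 values for 8 variables — and 2 appears only in W's list, so W = 2.
The 7 still-open variables draw from only 7 values {1, 3, 4, 5, 6, 7, 8}, so each is used; only S can be 8, hence S = 8.
The 2 variables U and X are confined to {1, 4}, which locks those values in; drop them from R, T, V, Y.
That leaves V = 7. Eliminate 7 elsewhere: Y.
So 6 goes to Y.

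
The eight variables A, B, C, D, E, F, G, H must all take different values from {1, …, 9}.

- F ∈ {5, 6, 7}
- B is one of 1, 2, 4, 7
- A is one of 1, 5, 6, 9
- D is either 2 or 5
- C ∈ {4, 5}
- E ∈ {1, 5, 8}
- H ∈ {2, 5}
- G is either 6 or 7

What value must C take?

4

The 8 variables together cover exactly {1, 2, 4, 5, 6, 7, 8, 9} — 8 values for 8 variables — and 8 appears only in E's list, so E = 8.
The 7 still-open variables together cover exactly {1, 2, 4, 5, 6, 7, 9} — 7 values for 7 variables — and 9 appears only in A's list, so A = 9.
The 6 still-open variables draw from only 6 values {1, 2, 4, 5, 6, 7}, so each is used; only B can be 1, hence B = 1.
Among the 5 still-open variables, 4 fits only C (and all 5 values in {2, 4, 5, 6, 7} must be used), so C = 4.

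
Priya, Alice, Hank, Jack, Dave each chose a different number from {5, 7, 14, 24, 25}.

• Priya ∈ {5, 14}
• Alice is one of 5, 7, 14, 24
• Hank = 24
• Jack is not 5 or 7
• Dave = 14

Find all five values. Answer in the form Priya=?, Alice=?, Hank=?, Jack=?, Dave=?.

Hank has just one choice, so Hank = 24. Eliminate 24 elsewhere: Alice, Jack.
Dave must be 14 (only option left). Eliminate 14 elsewhere: Priya, Alice, Jack.
Priya's domain is down to {5}, so Priya = 5. Strike 5 from Alice.
Alice's domain is down to {7}, so Alice = 7.
Jack's domain is down to {25}, so Jack = 25.

Priya=5, Alice=7, Hank=24, Jack=25, Dave=14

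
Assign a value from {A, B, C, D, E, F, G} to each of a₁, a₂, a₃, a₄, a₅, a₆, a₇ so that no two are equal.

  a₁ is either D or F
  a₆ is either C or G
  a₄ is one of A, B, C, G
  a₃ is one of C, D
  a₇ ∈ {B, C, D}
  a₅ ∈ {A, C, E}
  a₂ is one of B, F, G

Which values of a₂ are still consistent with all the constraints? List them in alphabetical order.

The 7 variables draw from only 7 values {A, B, C, D, E, F, G}, so each is used; only a₅ can be E, hence a₅ = E.
The 6 still-open variables draw from only 6 values {A, B, C, D, F, G}, so each is used; only a₄ can be A, hence a₄ = A.
No further eliminations apply; a₂ can still be any of B, F, G.

B, F, G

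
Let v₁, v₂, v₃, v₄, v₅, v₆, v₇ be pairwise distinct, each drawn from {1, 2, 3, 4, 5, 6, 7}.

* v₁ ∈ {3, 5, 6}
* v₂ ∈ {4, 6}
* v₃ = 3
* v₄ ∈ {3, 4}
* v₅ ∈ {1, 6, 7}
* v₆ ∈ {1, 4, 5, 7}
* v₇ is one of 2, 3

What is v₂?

6

v₃ must be 3 (only option left). So v₁, v₄, v₇ can't be 3.
v₄'s domain is down to {4}, so v₄ = 4. Eliminate 4 elsewhere: v₂, v₆.
So v₂ = 6.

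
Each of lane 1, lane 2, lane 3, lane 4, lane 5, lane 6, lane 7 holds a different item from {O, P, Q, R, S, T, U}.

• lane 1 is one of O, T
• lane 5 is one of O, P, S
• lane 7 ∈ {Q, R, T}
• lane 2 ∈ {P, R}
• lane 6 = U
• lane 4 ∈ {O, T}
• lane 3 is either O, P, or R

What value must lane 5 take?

lane 6's domain is down to {U}, so lane 6 = U.
The 6 still-open variables draw from only 6 values {O, P, Q, R, S, T}, so each is used; only lane 7 can be Q, hence lane 7 = Q.
The 5 still-open variables together cover exactly {O, P, R, S, T} — 5 values for 5 variables — and S appears only in lane 5's list, so lane 5 = S.

S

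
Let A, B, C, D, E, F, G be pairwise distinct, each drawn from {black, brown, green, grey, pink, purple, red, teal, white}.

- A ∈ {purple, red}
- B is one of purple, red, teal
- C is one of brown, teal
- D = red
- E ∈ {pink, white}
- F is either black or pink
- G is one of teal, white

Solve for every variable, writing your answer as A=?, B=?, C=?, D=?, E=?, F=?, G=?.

A=purple, B=teal, C=brown, D=red, E=pink, F=black, G=white

D must be red (only option left). Strike red from A, B.
A's domain is down to {purple}, so A = purple. Strike purple from B.
B must be teal (only option left). Strike teal from C, G.
C's domain is down to {brown}, so C = brown.
G's domain is down to {white}, so G = white. Remove white from E.
E has just one choice, so E = pink. Strike pink from F.
F must be black (only option left).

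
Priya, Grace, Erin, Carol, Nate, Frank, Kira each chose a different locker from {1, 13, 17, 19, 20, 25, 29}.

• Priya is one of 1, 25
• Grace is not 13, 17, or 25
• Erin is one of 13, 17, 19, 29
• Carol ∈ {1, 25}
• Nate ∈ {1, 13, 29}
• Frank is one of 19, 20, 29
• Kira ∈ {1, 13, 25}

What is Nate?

29

The 7 variables draw from only 7 values {1, 13, 17, 19, 20, 25, 29}, so each is used; only Erin can be 17, hence Erin = 17.
Priya and Carol share exactly the 2 values {1, 25}; by pigeonhole those values go to them, so strike 1, 25 from Grace, Nate, Kira.
That leaves Kira = 13. So Nate can't be 13.
So Nate = 29.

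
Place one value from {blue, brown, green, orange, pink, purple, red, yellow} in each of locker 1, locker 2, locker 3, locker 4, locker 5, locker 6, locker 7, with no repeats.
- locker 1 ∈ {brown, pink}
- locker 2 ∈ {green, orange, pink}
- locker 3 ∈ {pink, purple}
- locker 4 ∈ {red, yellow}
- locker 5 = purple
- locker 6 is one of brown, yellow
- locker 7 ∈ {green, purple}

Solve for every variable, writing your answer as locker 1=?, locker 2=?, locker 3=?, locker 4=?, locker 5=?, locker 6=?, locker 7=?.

locker 1=brown, locker 2=orange, locker 3=pink, locker 4=red, locker 5=purple, locker 6=yellow, locker 7=green

locker 5's domain is down to {purple}, so locker 5 = purple. So locker 3, locker 7 can't be purple.
locker 7 has just one choice, so locker 7 = green. Strike green from locker 2.
That leaves locker 3 = pink. Strike pink from locker 1, locker 2.
That leaves locker 1 = brown. Eliminate brown elsewhere: locker 6.
locker 2 must be orange (only option left).
locker 6's domain is down to {yellow}, so locker 6 = yellow. Eliminate yellow elsewhere: locker 4.
locker 4's domain is down to {red}, so locker 4 = red.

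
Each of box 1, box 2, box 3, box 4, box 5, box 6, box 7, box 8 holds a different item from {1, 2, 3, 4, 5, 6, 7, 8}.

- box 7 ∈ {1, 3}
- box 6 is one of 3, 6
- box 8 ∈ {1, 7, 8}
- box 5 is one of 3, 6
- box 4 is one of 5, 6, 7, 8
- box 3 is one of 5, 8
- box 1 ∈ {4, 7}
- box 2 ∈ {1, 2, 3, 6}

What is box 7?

The 8 variables together cover exactly {1, 2, 3, 4, 5, 6, 7, 8} — 8 values for 8 variables — and 2 appears only in box 2's list, so box 2 = 2.
The 7 still-open variables together cover exactly {1, 3, 4, 5, 6, 7, 8} — 7 values for 7 variables — and 4 appears only in box 1's list, so box 1 = 4.
box 5 and box 6 between them cover only {3, 6} — a naked pair. Remove those values from box 4, box 7.
So box 7 = 1.

1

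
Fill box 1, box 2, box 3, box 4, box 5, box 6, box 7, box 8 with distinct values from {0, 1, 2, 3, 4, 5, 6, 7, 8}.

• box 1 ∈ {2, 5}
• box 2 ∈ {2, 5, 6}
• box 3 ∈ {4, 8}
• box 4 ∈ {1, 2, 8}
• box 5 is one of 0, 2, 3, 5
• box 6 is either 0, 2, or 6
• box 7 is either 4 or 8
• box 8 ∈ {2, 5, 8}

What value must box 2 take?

The 8 variables together cover exactly {0, 1, 2, 3, 4, 5, 6, 8} — 8 values for 8 variables — and 1 appears only in box 4's list, so box 4 = 1.
Among the 7 still-open variables, 3 fits only box 5 (and all 7 values in {0, 2, 3, 4, 5, 6, 8} must be used), so box 5 = 3.
The 6 still-open variables draw from only 6 values {0, 2, 4, 5, 6, 8}, so each is used; only box 6 can be 0, hence box 6 = 0.
The 5 still-open variables draw from only 5 values {2, 4, 5, 6, 8}, so each is used; only box 2 can be 6, hence box 2 = 6.

6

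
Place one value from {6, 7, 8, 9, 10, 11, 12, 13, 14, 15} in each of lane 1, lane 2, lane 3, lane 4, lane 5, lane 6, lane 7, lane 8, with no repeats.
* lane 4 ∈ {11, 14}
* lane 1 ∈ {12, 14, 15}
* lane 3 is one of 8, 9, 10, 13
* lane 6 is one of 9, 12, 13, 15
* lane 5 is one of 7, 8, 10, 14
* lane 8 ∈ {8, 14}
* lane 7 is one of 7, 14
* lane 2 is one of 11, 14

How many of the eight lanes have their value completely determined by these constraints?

3

lane 2 and lane 4 between them cover only {11, 14} — a naked pair. Remove those values from lane 1, lane 5, lane 7, lane 8.
lane 7 has just one choice, so lane 7 = 7. So lane 5 can't be 7.
lane 8 has just one choice, so lane 8 = 8. Strike 8 from lane 3, lane 5.
lane 5 must be 10 (only option left). So lane 3 can't be 10.
Determined: lane 5=10, lane 7=7, lane 8=8. The other lanes each still have more than one consistent value. That makes 3.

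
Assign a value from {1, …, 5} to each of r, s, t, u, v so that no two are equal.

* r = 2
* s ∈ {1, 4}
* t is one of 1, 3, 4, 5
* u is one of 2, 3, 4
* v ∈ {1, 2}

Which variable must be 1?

v

r's domain is down to {2}, so r = 2. Strike 2 from u, v.
So 1 goes to v.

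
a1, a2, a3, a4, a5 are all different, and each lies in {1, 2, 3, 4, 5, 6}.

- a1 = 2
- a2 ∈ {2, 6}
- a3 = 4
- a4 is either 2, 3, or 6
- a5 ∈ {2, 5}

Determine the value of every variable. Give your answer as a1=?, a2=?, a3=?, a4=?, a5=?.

a1=2, a2=6, a3=4, a4=3, a5=5

a1 must be 2 (only option left). Strike 2 from a2, a4, a5.
a2 must be 6 (only option left). Strike 6 from a4.
a3 has just one choice, so a3 = 4.
a4 must be 3 (only option left).
a5's domain is down to {5}, so a5 = 5.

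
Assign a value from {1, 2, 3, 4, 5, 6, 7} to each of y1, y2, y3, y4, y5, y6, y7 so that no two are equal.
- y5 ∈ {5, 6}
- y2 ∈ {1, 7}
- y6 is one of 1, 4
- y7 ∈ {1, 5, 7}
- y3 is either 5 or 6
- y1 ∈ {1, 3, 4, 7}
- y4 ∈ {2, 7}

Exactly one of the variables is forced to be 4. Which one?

Among the 7 variables, 2 fits only y4 (and all 7 values in {1, 2, 3, 4, 5, 6, 7} must be used), so y4 = 2.
The 6 still-open variables together cover exactly {1, 3, 4, 5, 6, 7} — 6 values for 6 variables — and 3 appears only in y1's list, so y1 = 3.
The 5 still-open variables together cover exactly {1, 4, 5, 6, 7} — 5 values for 5 variables — and 4 appears only in y6's list, so y6 = 4.

y6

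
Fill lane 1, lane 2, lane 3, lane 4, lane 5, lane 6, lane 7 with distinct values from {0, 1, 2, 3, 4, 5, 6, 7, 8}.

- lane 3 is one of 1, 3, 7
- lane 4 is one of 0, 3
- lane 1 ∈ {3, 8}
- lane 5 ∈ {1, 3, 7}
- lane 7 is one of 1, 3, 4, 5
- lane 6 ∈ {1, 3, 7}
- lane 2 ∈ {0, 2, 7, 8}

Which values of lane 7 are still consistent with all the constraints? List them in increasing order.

The 3 variables lane 3, lane 5, lane 6 are confined to {1, 3, 7}, which locks those values in; drop them from lane 1, lane 2, lane 4, lane 7.
lane 1's domain is down to {8}, so lane 1 = 8. Strike 8 from lane 2.
lane 4 has just one choice, so lane 4 = 0. Strike 0 from lane 2.
lane 2 must be 2 (only option left).
No further eliminations apply; lane 7 can still be any of 4, 5.

4, 5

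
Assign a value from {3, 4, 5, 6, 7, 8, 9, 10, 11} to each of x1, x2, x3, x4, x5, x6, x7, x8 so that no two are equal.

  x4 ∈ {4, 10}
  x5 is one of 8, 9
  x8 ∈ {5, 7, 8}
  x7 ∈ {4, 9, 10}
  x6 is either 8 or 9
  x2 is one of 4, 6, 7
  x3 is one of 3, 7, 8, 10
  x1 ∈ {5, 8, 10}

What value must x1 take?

5

The 8 variables draw from only 8 values {3, 4, 5, 6, 7, 8, 9, 10}, so each is used; only x3 can be 3, hence x3 = 3.
The 7 still-open variables together cover exactly {4, 5, 6, 7, 8, 9, 10} — 7 values for 7 variables — and 6 appears only in x2's list, so x2 = 6.
The 6 still-open variables draw from only 6 values {4, 5, 7, 8, 9, 10}, so each is used; only x8 can be 7, hence x8 = 7.
The 5 still-open variables together cover exactly {4, 5, 8, 9, 10} — 5 values for 5 variables — and 5 appears only in x1's list, so x1 = 5.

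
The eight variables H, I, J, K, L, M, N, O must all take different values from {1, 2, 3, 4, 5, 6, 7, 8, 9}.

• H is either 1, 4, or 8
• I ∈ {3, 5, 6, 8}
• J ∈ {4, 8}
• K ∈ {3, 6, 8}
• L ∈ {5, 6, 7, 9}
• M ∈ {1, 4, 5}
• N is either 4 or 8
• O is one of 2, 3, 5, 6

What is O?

J and N between them cover only {4, 8} — a naked pair. Remove those values from H, I, K, M.
H's domain is down to {1}, so H = 1. Remove 1 from M.
M must be 5 (only option left). Eliminate 5 elsewhere: I, L, O.
I and K share exactly the 2 values {3, 6}; by pigeonhole those values go to them, so strike 3, 6 from L, O.
So O = 2.

2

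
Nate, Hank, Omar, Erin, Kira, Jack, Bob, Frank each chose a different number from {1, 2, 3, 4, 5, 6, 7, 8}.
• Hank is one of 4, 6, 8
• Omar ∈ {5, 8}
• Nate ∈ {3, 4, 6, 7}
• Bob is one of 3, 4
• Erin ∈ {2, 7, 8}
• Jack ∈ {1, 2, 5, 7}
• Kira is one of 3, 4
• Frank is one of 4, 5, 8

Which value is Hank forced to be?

Among the 8 variables, 1 fits only Jack (and all 8 values in {1, 2, 3, 4, 5, 6, 7, 8} must be used), so Jack = 1.
The 7 still-open variables together cover exactly {2, 3, 4, 5, 6, 7, 8} — 7 values for 7 variables — and 2 appears only in Erin's list, so Erin = 2.
Among the 6 still-open variables, 7 fits only Nate (and all 6 values in {3, 4, 5, 6, 7, 8} must be used), so Nate = 7.
Among the 5 still-open variables, 6 fits only Hank (and all 5 values in {3, 4, 5, 6, 8} must be used), so Hank = 6.

6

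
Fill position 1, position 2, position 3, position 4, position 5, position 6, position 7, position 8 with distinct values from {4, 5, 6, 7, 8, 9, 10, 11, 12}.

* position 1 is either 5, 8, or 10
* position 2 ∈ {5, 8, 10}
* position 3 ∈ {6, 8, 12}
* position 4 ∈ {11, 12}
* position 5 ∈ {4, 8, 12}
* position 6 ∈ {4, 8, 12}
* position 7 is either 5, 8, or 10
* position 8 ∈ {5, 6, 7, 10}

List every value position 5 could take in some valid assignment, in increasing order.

4, 12

The 8 variables together cover exactly {4, 5, 6, 7, 8, 10, 11, 12} — 8 values for 8 variables — and 7 appears only in position 8's list, so position 8 = 7.
Among the 7 still-open variables, 6 fits only position 3 (and all 7 values in {4, 5, 6, 8, 10, 11, 12} must be used), so position 3 = 6.
Among the 6 still-open variables, 11 fits only position 4 (and all 6 values in {4, 5, 8, 10, 11, 12} must be used), so position 4 = 11.
The 3 variables position 1, position 2, position 7 are confined to {5, 8, 10}, which locks those values in; drop them from position 5, position 6.
No further eliminations apply; position 5 can still be any of 4, 12.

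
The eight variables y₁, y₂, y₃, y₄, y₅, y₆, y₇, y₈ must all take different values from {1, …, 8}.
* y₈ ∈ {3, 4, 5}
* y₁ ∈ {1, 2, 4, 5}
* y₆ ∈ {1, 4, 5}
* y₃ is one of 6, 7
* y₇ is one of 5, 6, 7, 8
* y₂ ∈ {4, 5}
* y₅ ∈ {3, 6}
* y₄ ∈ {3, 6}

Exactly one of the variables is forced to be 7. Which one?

y₃

The 8 variables draw from only 8 values {1, 2, 3, 4, 5, 6, 7, 8}, so each is used; only y₁ can be 2, hence y₁ = 2.
Among the 7 still-open variables, 1 fits only y₆ (and all 7 values in {1, 3, 4, 5, 6, 7, 8} must be used), so y₆ = 1.
The 6 still-open variables together cover exactly {3, 4, 5, 6, 7, 8} — 6 values for 6 variables — and 8 appears only in y₇'s list, so y₇ = 8.
The 5 still-open variables together cover exactly {3, 4, 5, 6, 7} — 5 values for 5 variables — and 7 appears only in y₃'s list, so y₃ = 7.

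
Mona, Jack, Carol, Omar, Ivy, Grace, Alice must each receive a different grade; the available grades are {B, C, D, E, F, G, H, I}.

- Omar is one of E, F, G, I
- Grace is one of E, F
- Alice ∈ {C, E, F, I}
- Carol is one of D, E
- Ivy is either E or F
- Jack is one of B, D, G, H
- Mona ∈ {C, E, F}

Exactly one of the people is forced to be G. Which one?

Omar

Ivy and Grace share exactly the 2 values {E, F}; by pigeonhole those values go to them, so strike E, F from Mona, Carol, Omar, Alice.
Mona's domain is down to {C}, so Mona = C. Strike C from Alice.
Carol must be D (only option left). Eliminate D elsewhere: Jack.
Alice must be I (only option left). Remove I from Omar.
So G goes to Omar.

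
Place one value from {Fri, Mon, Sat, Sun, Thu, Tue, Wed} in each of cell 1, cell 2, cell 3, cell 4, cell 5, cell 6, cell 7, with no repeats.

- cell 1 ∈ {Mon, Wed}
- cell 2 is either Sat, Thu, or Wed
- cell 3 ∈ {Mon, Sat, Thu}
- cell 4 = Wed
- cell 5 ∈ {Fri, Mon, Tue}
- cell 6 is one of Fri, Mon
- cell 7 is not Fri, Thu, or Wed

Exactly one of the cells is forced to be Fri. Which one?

cell 6

cell 4 has just one choice, so cell 4 = Wed. Remove Wed from cell 1, cell 2.
That leaves cell 1 = Mon. Strike Mon from cell 3, cell 5, cell 6, cell 7.
So Fri goes to cell 6.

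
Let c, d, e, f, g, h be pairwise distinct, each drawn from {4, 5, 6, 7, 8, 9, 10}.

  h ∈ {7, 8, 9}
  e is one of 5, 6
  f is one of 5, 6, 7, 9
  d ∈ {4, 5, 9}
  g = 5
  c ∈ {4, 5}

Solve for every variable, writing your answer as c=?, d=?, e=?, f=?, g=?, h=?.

g's domain is down to {5}, so g = 5. So c, d, e, f can't be 5.
That leaves c = 4. Remove 4 from d.
That leaves d = 9. Remove 9 from f, h.
e has just one choice, so e = 6. So f can't be 6.
That leaves f = 7. Eliminate 7 elsewhere: h.
h has just one choice, so h = 8.

c=4, d=9, e=6, f=7, g=5, h=8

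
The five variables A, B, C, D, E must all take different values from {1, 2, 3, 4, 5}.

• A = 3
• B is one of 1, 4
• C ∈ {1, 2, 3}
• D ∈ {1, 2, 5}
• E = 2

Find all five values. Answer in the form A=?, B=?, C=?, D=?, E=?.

A has just one choice, so A = 3. Eliminate 3 elsewhere: C.
E must be 2 (only option left). Remove 2 from C, D.
That leaves C = 1. Strike 1 from B, D.
D must be 5 (only option left).
B must be 4 (only option left).

A=3, B=4, C=1, D=5, E=2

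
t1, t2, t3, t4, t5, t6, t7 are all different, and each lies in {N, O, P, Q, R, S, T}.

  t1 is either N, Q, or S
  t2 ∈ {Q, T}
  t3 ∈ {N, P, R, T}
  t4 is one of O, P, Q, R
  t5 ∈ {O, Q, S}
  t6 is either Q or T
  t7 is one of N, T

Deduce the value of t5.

The 2 variables t2 and t6 are confined to {Q, T}, which locks those values in; drop them from t1, t3, t4, t5, t7.
t7 has just one choice, so t7 = N. So t1, t3 can't be N.
t1's domain is down to {S}, so t1 = S. So t5 can't be S.
So t5 = O.

O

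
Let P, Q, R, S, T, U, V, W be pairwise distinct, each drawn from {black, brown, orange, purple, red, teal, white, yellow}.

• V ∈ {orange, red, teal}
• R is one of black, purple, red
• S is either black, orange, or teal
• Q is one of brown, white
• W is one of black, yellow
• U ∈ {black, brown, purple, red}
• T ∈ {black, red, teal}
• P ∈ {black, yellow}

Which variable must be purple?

R

The 8 variables together cover exactly {black, brown, orange, purple, red, teal, white, yellow} — 8 values for 8 variables — and white appears only in Q's list, so Q = white.
The 7 still-open variables draw from only 7 values {black, brown, orange, purple, red, teal, yellow}, so each is used; only U can be brown, hence U = brown.
Among the 6 still-open variables, purple fits only R (and all 6 values in {black, orange, purple, red, teal, yellow} must be used), so R = purple.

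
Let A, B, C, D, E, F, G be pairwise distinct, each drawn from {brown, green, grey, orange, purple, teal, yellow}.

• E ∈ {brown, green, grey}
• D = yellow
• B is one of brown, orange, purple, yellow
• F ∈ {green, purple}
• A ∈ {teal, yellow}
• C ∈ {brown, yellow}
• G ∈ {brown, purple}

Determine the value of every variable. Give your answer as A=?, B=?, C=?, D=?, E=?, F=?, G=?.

D must be yellow (only option left). Remove yellow from A, B, C.
A must be teal (only option left).
C must be brown (only option left). Remove brown from B, E, G.
G must be purple (only option left). Strike purple from B, F.
That leaves B = orange.
That leaves F = green. Remove green from E.
E must be grey (only option left).

A=teal, B=orange, C=brown, D=yellow, E=grey, F=green, G=purple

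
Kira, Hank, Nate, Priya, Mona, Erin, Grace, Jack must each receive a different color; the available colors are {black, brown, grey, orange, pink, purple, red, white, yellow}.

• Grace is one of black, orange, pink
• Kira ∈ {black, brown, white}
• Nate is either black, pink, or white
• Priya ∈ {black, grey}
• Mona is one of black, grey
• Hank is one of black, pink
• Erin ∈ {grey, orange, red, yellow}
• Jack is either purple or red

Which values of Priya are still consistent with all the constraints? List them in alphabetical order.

The 2 variables Priya and Mona are confined to {black, grey}, which locks those values in; drop them from Kira, Hank, Nate, Erin, Grace.
That leaves Hank = pink. Remove pink from Nate, Grace.
Nate must be white (only option left). Remove white from Kira.
Grace has just one choice, so Grace = orange. So Erin can't be orange.
That leaves Kira = brown.
No further eliminations apply; Priya can still be any of black, grey.

black, grey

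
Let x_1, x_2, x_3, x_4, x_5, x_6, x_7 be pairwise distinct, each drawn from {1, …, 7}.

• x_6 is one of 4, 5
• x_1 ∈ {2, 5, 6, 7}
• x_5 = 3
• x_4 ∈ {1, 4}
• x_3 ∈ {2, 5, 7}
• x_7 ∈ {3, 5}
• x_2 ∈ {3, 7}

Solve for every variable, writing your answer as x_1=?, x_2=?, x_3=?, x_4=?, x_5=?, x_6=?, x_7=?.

x_1=6, x_2=7, x_3=2, x_4=1, x_5=3, x_6=4, x_7=5

x_5 has just one choice, so x_5 = 3. Strike 3 from x_2, x_7.
x_7's domain is down to {5}, so x_7 = 5. Eliminate 5 elsewhere: x_1, x_3, x_6.
x_2's domain is down to {7}, so x_2 = 7. Strike 7 from x_1, x_3.
x_3 has just one choice, so x_3 = 2. So x_1 can't be 2.
x_6's domain is down to {4}, so x_6 = 4. Strike 4 from x_4.
x_1's domain is down to {6}, so x_1 = 6.
That leaves x_4 = 1.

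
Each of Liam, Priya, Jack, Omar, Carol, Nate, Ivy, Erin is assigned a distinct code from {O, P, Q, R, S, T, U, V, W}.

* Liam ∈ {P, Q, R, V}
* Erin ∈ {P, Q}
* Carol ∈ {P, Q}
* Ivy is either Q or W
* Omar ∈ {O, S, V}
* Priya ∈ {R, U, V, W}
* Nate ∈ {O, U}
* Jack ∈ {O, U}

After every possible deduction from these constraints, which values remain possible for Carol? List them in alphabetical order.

The 8 variables draw from only 8 values {O, P, Q, R, S, U, V, W}, so each is used; only Omar can be S, hence Omar = S.
The 2 variables Jack and Nate are confined to {O, U}, which locks those values in; drop them from Priya.
Carol and Erin share exactly the 2 values {P, Q}; by pigeonhole those values go to them, so strike P, Q from Liam, Ivy.
Ivy must be W (only option left). Remove W from Priya.
No further eliminations apply; Carol can still be any of P, Q.

P, Q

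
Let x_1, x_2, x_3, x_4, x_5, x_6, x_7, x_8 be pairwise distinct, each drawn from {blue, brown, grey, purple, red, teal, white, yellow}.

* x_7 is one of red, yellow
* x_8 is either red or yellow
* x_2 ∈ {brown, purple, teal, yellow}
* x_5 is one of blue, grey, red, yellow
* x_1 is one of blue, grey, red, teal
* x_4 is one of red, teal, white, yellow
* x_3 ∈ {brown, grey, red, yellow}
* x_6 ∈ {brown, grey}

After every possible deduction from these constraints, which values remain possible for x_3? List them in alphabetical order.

brown, grey

The 8 variables together cover exactly {blue, brown, grey, purple, red, teal, white, yellow} — 8 values for 8 variables — and purple appears only in x_2's list, so x_2 = purple.
The 7 still-open variables together cover exactly {blue, brown, grey, red, teal, white, yellow} — 7 values for 7 variables — and white appears only in x_4's list, so x_4 = white.
The 6 still-open variables together cover exactly {blue, brown, grey, red, teal, yellow} — 6 values for 6 variables — and teal appears only in x_1's list, so x_1 = teal.
The 5 still-open variables together cover exactly {blue, brown, grey, red, yellow} — 5 values for 5 variables — and blue appears only in x_5's list, so x_5 = blue.
The 2 variables x_7 and x_8 are confined to {red, yellow}, which locks those values in; drop them from x_3.
No further eliminations apply; x_3 can still be any of brown, grey.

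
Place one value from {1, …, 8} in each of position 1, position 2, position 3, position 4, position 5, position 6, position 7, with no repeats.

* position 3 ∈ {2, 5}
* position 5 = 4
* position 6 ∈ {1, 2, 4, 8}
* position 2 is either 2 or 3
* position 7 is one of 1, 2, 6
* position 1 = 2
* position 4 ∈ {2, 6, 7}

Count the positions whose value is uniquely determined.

position 1 must be 2 (only option left). Strike 2 from position 2, position 3, position 4, position 6, position 7.
That leaves position 2 = 3.
position 3's domain is down to {5}, so position 3 = 5.
position 5 must be 4 (only option left). Eliminate 4 elsewhere: position 6.
Determined: position 1=2, position 2=3, position 3=5, position 5=4. The other positions each still have more than one consistent value. That makes 4.

4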